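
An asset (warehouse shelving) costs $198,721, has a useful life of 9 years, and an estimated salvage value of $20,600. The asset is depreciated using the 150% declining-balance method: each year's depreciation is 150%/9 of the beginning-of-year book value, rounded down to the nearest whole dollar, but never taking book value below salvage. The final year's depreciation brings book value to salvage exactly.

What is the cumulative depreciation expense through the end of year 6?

$132,168

Depreciable base = $198,721 − $20,600 = $178,121.
Year 1: ⌊$198,721 × 150%/9⌋ = $33,120. Book value $165,601.
Year 2: ⌊$165,601 × 150%/9⌋ = $27,600. Book value $138,001.
Year 3: ⌊$138,001 × 150%/9⌋ = $23,000. Book value $115,001.
Year 4: ⌊$115,001 × 150%/9⌋ = $19,166. Book value $95,835.
Year 5: ⌊$95,835 × 150%/9⌋ = $15,972. Book value $79,863.
Year 6: ⌊$79,863 × 150%/9⌋ = $13,310. Book value $66,553.
Accumulated through year 6 = $198,721 − $66,553 = $132,168.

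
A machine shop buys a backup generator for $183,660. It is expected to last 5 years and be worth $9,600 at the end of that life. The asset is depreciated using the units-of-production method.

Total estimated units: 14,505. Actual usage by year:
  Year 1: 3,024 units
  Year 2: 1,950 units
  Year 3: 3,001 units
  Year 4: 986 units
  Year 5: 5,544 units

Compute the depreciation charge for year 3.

Depreciable base = $183,660 − $9,600 = $174,060.
Rate = $174,060 / 14,505 units = $12 per unit.
Year 1: 3,024 × $12 = $36,288. Book value $147,372.
Year 2: 1,950 × $12 = $23,400. Book value $123,972.
Year 3: 3,001 × $12 = $36,012. Book value $87,960.

$36,012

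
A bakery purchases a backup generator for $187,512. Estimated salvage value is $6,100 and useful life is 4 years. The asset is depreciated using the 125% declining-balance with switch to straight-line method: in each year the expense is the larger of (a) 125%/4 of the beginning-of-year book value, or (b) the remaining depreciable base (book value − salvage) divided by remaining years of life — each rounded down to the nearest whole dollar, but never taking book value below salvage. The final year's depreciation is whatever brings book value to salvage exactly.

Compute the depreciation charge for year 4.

$40,939

Depreciable base = $187,512 − $6,100 = $181,412.
Year 1: DB = ⌊$187,512 × 125%/4⌋ = $58,597; SL = ⌊$181,412/4⌋ = $45,353 → take DB $58,597. Book value $128,915.
Year 2: DB = ⌊$128,915 × 125%/4⌋ = $40,285; SL = ⌊$122,815/3⌋ = $40,938 → take SL $40,938. Book value $87,977.
Year 3: DB = ⌊$87,977 × 125%/4⌋ = $27,492; SL = ⌊$81,877/2⌋ = $40,938 → take SL $40,938. Book value $47,039.
Year 4 (final): $47,039 − $6,100 = $40,939. Book value $6,100.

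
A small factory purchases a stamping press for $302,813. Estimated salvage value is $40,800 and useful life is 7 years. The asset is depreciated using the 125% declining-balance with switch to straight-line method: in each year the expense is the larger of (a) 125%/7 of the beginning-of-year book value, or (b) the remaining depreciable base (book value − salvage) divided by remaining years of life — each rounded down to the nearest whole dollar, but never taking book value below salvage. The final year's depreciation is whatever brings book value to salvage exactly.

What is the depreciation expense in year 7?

$31,760

Depreciable base = $302,813 − $40,800 = $262,013.
Year 1: DB = ⌊$302,813 × 125%/7⌋ = $54,073; SL = ⌊$262,013/7⌋ = $37,430 → take DB $54,073. Book value $248,740.
Year 2: DB = ⌊$248,740 × 125%/7⌋ = $44,417; SL = ⌊$207,940/6⌋ = $34,656 → take DB $44,417. Book value $204,323.
Year 3: DB = ⌊$204,323 × 125%/7⌋ = $36,486; SL = ⌊$163,523/5⌋ = $32,704 → take DB $36,486. Book value $167,837.
Year 4: DB = ⌊$167,837 × 125%/7⌋ = $29,970; SL = ⌊$127,037/4⌋ = $31,759 → take SL $31,759. Book value $136,078.
Year 5: DB = ⌊$136,078 × 125%/7⌋ = $24,299; SL = ⌊$95,278/3⌋ = $31,759 → take SL $31,759. Book value $104,319.
Year 6: DB = ⌊$104,319 × 125%/7⌋ = $18,628; SL = ⌊$63,519/2⌋ = $31,759 → take SL $31,759. Book value $72,560.
Year 7 (final): $72,560 − $40,800 = $31,760. Book value $40,800.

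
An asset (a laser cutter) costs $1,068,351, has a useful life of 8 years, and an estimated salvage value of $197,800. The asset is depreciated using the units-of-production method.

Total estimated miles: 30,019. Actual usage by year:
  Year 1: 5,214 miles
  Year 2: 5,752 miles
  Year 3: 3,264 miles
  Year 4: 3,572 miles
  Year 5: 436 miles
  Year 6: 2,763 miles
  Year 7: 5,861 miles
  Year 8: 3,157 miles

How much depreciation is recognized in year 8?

$91,553

Depreciable base = $1,068,351 − $197,800 = $870,551.
Rate = $870,551 / 30,019 miles = $29 per mile.
Year 1: 5,214 × $29 = $151,206. Book value $917,145.
Year 2: 5,752 × $29 = $166,808. Book value $750,337.
Year 3: 3,264 × $29 = $94,656. Book value $655,681.
Year 4: 3,572 × $29 = $103,588. Book value $552,093.
Year 5: 436 × $29 = $12,644. Book value $539,449.
Year 6: 2,763 × $29 = $80,127. Book value $459,322.
Year 7: 5,861 × $29 = $169,969. Book value $289,353.
Year 8: 3,157 × $29 = $91,553. Book value $197,800.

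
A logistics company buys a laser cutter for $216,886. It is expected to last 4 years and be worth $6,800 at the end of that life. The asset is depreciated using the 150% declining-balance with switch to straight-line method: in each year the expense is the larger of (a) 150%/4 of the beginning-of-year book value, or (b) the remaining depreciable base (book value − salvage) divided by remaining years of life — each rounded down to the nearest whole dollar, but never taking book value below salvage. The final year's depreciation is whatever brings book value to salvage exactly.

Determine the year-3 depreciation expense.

$38,961

Depreciable base = $216,886 − $6,800 = $210,086.
Year 1: DB = ⌊$216,886 × 150%/4⌋ = $81,332; SL = ⌊$210,086/4⌋ = $52,521 → take DB $81,332. Book value $135,554.
Year 2: DB = ⌊$135,554 × 150%/4⌋ = $50,832; SL = ⌊$128,754/3⌋ = $42,918 → take DB $50,832. Book value $84,722.
Year 3: DB = ⌊$84,722 × 150%/4⌋ = $31,770; SL = ⌊$77,922/2⌋ = $38,961 → take SL $38,961. Book value $45,761.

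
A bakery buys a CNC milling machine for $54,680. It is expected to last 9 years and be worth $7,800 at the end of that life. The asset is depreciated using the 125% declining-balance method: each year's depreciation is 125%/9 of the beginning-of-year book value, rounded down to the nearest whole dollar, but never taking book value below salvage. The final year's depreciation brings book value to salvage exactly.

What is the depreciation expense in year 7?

Depreciable base = $54,680 − $7,800 = $46,880.
Year 1: ⌊$54,680 × 125%/9⌋ = $7,594. Book value $47,086.
Year 2: ⌊$47,086 × 125%/9⌋ = $6,539. Book value $40,547.
Year 3: ⌊$40,547 × 125%/9⌋ = $5,631. Book value $34,916.
Year 4: ⌊$34,916 × 125%/9⌋ = $4,849. Book value $30,067.
Year 5: ⌊$30,067 × 125%/9⌋ = $4,175. Book value $25,892.
Year 6: ⌊$25,892 × 125%/9⌋ = $3,596. Book value $22,296.
Year 7: ⌊$22,296 × 125%/9⌋ = $3,096. Book value $19,200.

$3,096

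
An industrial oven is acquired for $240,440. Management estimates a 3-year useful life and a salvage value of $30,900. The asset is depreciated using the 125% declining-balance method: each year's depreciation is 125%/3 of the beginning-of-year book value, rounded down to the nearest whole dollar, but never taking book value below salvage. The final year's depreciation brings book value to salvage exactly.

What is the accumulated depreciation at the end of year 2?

$158,623

Depreciable base = $240,440 − $30,900 = $209,540.
Year 1: ⌊$240,440 × 125%/3⌋ = $100,183. Book value $140,257.
Year 2: ⌊$140,257 × 125%/3⌋ = $58,440. Book value $81,817.
Accumulated through year 2 = $240,440 − $81,817 = $158,623.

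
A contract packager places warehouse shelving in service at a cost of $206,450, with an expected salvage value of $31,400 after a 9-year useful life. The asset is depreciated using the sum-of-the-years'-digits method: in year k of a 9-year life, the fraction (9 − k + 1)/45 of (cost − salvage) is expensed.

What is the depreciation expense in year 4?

$23,340

Depreciable base = $206,450 − $31,400 = $175,050.
Sum of the years' digits = 9+8+7+6+5+4+3+2+1 = 45.
Year 1: $175,050 × 9/45 = $35,010. Book value $171,440.
Year 2: $175,050 × 8/45 = $31,120. Book value $140,320.
Year 3: $175,050 × 7/45 = $27,230. Book value $113,090.
Year 4: $175,050 × 6/45 = $23,340. Book value $89,750.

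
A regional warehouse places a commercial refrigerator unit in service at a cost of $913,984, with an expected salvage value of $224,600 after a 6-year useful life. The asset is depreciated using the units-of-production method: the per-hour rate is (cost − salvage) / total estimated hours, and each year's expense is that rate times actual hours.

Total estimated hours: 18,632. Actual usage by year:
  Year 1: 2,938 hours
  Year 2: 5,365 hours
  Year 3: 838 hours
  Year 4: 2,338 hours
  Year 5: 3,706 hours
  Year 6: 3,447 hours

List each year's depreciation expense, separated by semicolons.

Depreciable base = $913,984 − $224,600 = $689,384.
Rate = $689,384 / 18,632 hours = $37 per hour.
Year 1: 2,938 × $37 = $108,706. Book value $805,278.
Year 2: 5,365 × $37 = $198,505. Book value $606,773.
Year 3: 838 × $37 = $31,006. Book value $575,767.
Year 4: 2,338 × $37 = $86,506. Book value $489,261.
Year 5: 3,706 × $37 = $137,122. Book value $352,139.
Year 6: 3,447 × $37 = $127,539. Book value $224,600.

$108,706; $198,505; $31,006; $86,506; $137,122; $127,539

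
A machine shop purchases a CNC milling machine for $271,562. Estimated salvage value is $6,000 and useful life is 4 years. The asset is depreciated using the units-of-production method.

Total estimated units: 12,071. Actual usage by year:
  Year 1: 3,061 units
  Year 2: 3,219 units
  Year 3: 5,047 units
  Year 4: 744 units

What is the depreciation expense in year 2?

Depreciable base = $271,562 − $6,000 = $265,562.
Rate = $265,562 / 12,071 units = $22 per unit.
Year 1: 3,061 × $22 = $67,342. Book value $204,220.
Year 2: 3,219 × $22 = $70,818. Book value $133,402.

$70,818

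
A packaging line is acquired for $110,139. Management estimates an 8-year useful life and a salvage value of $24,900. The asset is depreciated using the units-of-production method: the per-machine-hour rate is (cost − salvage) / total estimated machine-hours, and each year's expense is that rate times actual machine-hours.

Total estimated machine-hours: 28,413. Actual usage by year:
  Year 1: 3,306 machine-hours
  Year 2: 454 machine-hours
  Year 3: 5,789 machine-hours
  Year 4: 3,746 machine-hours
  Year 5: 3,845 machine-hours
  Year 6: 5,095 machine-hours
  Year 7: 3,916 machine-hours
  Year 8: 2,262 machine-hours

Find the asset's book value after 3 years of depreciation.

Depreciable base = $110,139 − $24,900 = $85,239.
Rate = $85,239 / 28,413 machine-hours = $3 per machine-hour.
Year 1: 3,306 × $3 = $9,918. Book value $100,221.
Year 2: 454 × $3 = $1,362. Book value $98,859.
Year 3: 5,789 × $3 = $17,367. Book value $81,492.

$81,492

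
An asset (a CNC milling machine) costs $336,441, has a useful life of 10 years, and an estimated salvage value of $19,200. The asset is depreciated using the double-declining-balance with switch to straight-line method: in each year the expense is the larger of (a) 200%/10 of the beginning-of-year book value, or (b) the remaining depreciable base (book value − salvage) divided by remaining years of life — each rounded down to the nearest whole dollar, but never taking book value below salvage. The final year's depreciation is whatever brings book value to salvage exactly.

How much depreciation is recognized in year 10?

Depreciable base = $336,441 − $19,200 = $317,241.
Year 1: DB = ⌊$336,441 × 200%/10⌋ = $67,288; SL = ⌊$317,241/10⌋ = $31,724 → take DB $67,288. Book value $269,153.
Year 2: DB = ⌊$269,153 × 200%/10⌋ = $53,830; SL = ⌊$249,953/9⌋ = $27,772 → take DB $53,830. Book value $215,323.
Year 3: DB = ⌊$215,323 × 200%/10⌋ = $43,064; SL = ⌊$196,123/8⌋ = $24,515 → take DB $43,064. Book value $172,259.
Year 4: DB = ⌊$172,259 × 200%/10⌋ = $34,451; SL = ⌊$153,059/7⌋ = $21,865 → take DB $34,451. Book value $137,808.
Year 5: DB = ⌊$137,808 × 200%/10⌋ = $27,561; SL = ⌊$118,608/6⌋ = $19,768 → take DB $27,561. Book value $110,247.
Year 6: DB = ⌊$110,247 × 200%/10⌋ = $22,049; SL = ⌊$91,047/5⌋ = $18,209 → take DB $22,049. Book value $88,198.
Year 7: DB = ⌊$88,198 × 200%/10⌋ = $17,639; SL = ⌊$68,998/4⌋ = $17,249 → take DB $17,639. Book value $70,559.
Year 8: DB = ⌊$70,559 × 200%/10⌋ = $14,111; SL = ⌊$51,359/3⌋ = $17,119 → take SL $17,119. Book value $53,440.
Year 9: DB = ⌊$53,440 × 200%/10⌋ = $10,688; SL = ⌊$34,240/2⌋ = $17,120 → take SL $17,120. Book value $36,320.
Year 10 (final): $36,320 − $19,200 = $17,120. Book value $19,200.

$17,120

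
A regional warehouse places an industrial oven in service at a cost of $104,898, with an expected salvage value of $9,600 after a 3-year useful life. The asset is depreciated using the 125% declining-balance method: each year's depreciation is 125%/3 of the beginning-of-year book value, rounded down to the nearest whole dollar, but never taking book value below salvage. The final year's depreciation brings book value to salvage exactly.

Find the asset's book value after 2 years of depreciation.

$35,695

Depreciable base = $104,898 − $9,600 = $95,298.
Year 1: ⌊$104,898 × 125%/3⌋ = $43,707. Book value $61,191.
Year 2: ⌊$61,191 × 125%/3⌋ = $25,496. Book value $35,695.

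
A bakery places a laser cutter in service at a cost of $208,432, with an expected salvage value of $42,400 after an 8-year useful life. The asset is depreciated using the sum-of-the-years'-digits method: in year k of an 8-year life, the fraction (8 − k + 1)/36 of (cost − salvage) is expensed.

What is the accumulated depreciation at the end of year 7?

Depreciable base = $208,432 − $42,400 = $166,032.
Sum of the years' digits = 8+7+6+5+4+3+2+1 = 36.
Year 1: $166,032 × 8/36 = $36,896. Book value $171,536.
Year 2: $166,032 × 7/36 = $32,284. Book value $139,252.
Year 3: $166,032 × 6/36 = $27,672. Book value $111,580.
Year 4: $166,032 × 5/36 = $23,060. Book value $88,520.
Year 5: $166,032 × 4/36 = $18,448. Book value $70,072.
Year 6: $166,032 × 3/36 = $13,836. Book value $56,236.
Year 7: $166,032 × 2/36 = $9,224. Book value $47,012.
Accumulated through year 7 = $208,432 − $47,012 = $161,420.

$161,420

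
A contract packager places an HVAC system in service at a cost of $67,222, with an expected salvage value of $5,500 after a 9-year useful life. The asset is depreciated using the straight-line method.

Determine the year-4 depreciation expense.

$6,858

Depreciable base = $67,222 − $5,500 = $61,722.
Annual expense = $61,722 / 9 = $6,858.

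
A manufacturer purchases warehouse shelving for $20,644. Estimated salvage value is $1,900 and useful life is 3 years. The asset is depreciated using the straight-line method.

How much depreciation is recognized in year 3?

Depreciable base = $20,644 − $1,900 = $18,744.
Annual expense = $18,744 / 3 = $6,248.

$6,248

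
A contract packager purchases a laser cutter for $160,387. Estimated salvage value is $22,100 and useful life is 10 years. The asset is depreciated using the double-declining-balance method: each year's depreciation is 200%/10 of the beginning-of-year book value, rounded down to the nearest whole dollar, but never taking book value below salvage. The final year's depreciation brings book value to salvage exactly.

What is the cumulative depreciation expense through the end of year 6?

$118,341

Depreciable base = $160,387 − $22,100 = $138,287.
Year 1: ⌊$160,387 × 200%/10⌋ = $32,077. Book value $128,310.
Year 2: ⌊$128,310 × 200%/10⌋ = $25,662. Book value $102,648.
Year 3: ⌊$102,648 × 200%/10⌋ = $20,529. Book value $82,119.
Year 4: ⌊$82,119 × 200%/10⌋ = $16,423. Book value $65,696.
Year 5: ⌊$65,696 × 200%/10⌋ = $13,139. Book value $52,557.
Year 6: ⌊$52,557 × 200%/10⌋ = $10,511. Book value $42,046.
Accumulated through year 6 = $160,387 − $42,046 = $118,341.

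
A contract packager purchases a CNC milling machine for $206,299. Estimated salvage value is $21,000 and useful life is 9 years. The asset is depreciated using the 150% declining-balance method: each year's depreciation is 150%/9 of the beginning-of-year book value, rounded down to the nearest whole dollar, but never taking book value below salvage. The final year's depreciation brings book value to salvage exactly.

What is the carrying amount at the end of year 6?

Depreciable base = $206,299 − $21,000 = $185,299.
Year 1: ⌊$206,299 × 150%/9⌋ = $34,383. Book value $171,916.
Year 2: ⌊$171,916 × 150%/9⌋ = $28,652. Book value $143,264.
Year 3: ⌊$143,264 × 150%/9⌋ = $23,877. Book value $119,387.
Year 4: ⌊$119,387 × 150%/9⌋ = $19,897. Book value $99,490.
Year 5: ⌊$99,490 × 150%/9⌋ = $16,581. Book value $82,909.
Year 6: ⌊$82,909 × 150%/9⌋ = $13,818. Book value $69,091.

$69,091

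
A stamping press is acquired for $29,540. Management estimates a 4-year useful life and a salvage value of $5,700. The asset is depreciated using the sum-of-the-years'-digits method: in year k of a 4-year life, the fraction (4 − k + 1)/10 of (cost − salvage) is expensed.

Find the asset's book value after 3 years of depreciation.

Depreciable base = $29,540 − $5,700 = $23,840.
Sum of the years' digits = 4+3+2+1 = 10.
Year 1: $23,840 × 4/10 = $9,536. Book value $20,004.
Year 2: $23,840 × 3/10 = $7,152. Book value $12,852.
Year 3: $23,840 × 2/10 = $4,768. Book value $8,084.

$8,084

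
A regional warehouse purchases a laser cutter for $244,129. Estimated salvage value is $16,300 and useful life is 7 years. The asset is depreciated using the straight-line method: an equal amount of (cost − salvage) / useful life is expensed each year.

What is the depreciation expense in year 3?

$32,547

Depreciable base = $244,129 − $16,300 = $227,829.
Annual expense = $227,829 / 7 = $32,547.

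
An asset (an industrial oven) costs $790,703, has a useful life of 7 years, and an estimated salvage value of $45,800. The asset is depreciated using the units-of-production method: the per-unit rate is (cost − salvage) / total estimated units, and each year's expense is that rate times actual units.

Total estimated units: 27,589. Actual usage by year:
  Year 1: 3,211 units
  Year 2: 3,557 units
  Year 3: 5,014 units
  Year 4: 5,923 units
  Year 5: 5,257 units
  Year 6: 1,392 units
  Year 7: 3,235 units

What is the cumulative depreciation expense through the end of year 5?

Depreciable base = $790,703 − $45,800 = $744,903.
Rate = $744,903 / 27,589 units = $27 per unit.
Year 1: 3,211 × $27 = $86,697. Book value $704,006.
Year 2: 3,557 × $27 = $96,039. Book value $607,967.
Year 3: 5,014 × $27 = $135,378. Book value $472,589.
Year 4: 5,923 × $27 = $159,921. Book value $312,668.
Year 5: 5,257 × $27 = $141,939. Book value $170,729.
Accumulated through year 5 = $790,703 − $170,729 = $619,974.

$619,974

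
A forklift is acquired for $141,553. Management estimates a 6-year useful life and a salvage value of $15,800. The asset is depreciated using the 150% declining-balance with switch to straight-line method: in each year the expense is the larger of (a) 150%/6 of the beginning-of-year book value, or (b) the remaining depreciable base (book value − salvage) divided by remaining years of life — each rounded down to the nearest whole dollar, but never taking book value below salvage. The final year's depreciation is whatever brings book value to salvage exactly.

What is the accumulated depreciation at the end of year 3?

$81,835

Depreciable base = $141,553 − $15,800 = $125,753.
Year 1: DB = ⌊$141,553 × 150%/6⌋ = $35,388; SL = ⌊$125,753/6⌋ = $20,958 → take DB $35,388. Book value $106,165.
Year 2: DB = ⌊$106,165 × 150%/6⌋ = $26,541; SL = ⌊$90,365/5⌋ = $18,073 → take DB $26,541. Book value $79,624.
Year 3: DB = ⌊$79,624 × 150%/6⌋ = $19,906; SL = ⌊$63,824/4⌋ = $15,956 → take DB $19,906. Book value $59,718.
Accumulated through year 3 = $141,553 − $59,718 = $81,835.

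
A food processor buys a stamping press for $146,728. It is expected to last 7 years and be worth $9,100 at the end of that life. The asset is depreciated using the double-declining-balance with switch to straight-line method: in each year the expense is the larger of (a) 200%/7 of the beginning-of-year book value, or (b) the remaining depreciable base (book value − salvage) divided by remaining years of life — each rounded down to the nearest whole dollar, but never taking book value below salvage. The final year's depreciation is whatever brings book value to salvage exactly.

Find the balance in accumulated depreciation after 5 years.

Depreciable base = $146,728 − $9,100 = $137,628.
Year 1: DB = ⌊$146,728 × 200%/7⌋ = $41,922; SL = ⌊$137,628/7⌋ = $19,661 → take DB $41,922. Book value $104,806.
Year 2: DB = ⌊$104,806 × 200%/7⌋ = $29,944; SL = ⌊$95,706/6⌋ = $15,951 → take DB $29,944. Book value $74,862.
Year 3: DB = ⌊$74,862 × 200%/7⌋ = $21,389; SL = ⌊$65,762/5⌋ = $13,152 → take DB $21,389. Book value $53,473.
Year 4: DB = ⌊$53,473 × 200%/7⌋ = $15,278; SL = ⌊$44,373/4⌋ = $11,093 → take DB $15,278. Book value $38,195.
Year 5: DB = ⌊$38,195 × 200%/7⌋ = $10,912; SL = ⌊$29,095/3⌋ = $9,698 → take DB $10,912. Book value $27,283.
Accumulated through year 5 = $146,728 − $27,283 = $119,445.

$119,445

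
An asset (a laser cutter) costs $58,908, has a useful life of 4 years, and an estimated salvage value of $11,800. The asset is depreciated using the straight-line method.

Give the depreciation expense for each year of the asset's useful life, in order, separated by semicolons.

$11,777; $11,777; $11,777; $11,777

Depreciable base = $58,908 − $11,800 = $47,108.
Annual expense = $47,108 / 4 = $11,777.
End of year 1: book value $47,131.
End of year 2: book value $35,354.
End of year 3: book value $23,577.
End of year 4: book value $11,800.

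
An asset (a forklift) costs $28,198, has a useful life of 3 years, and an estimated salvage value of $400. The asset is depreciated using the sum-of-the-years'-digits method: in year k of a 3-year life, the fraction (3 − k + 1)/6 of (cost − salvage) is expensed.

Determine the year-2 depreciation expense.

$9,266

Depreciable base = $28,198 − $400 = $27,798.
Sum of the years' digits = 3+2+1 = 6.
Year 1: $27,798 × 3/6 = $13,899. Book value $14,299.
Year 2: $27,798 × 2/6 = $9,266. Book value $5,033.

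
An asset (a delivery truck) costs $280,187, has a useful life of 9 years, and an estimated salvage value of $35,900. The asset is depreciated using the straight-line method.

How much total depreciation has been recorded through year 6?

Depreciable base = $280,187 − $35,900 = $244,287.
Annual expense = $244,287 / 9 = $27,143.
End of year 1: book value $253,044.
End of year 2: book value $225,901.
End of year 3: book value $198,758.
End of year 4: book value $171,615.
End of year 5: book value $144,472.
End of year 6: book value $117,329.
Accumulated through year 6 = $280,187 − $117,329 = $162,858.

$162,858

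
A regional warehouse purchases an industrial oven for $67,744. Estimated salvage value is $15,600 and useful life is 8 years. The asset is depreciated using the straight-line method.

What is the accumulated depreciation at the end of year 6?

$39,108

Depreciable base = $67,744 − $15,600 = $52,144.
Annual expense = $52,144 / 8 = $6,518.
End of year 1: book value $61,226.
End of year 2: book value $54,708.
End of year 3: book value $48,190.
End of year 4: book value $41,672.
End of year 5: book value $35,154.
End of year 6: book value $28,636.
Accumulated through year 6 = $67,744 − $28,636 = $39,108.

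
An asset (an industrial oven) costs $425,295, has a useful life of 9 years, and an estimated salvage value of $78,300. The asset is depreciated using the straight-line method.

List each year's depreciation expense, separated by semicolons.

$38,555; $38,555; $38,555; $38,555; $38,555; $38,555; $38,555; $38,555; $38,555

Depreciable base = $425,295 − $78,300 = $346,995.
Annual expense = $346,995 / 9 = $38,555.
End of year 1: book value $386,740.
End of year 2: book value $348,185.
End of year 3: book value $309,630.
End of year 4: book value $271,075.
End of year 5: book value $232,520.
End of year 6: book value $193,965.
End of year 7: book value $155,410.
End of year 8: book value $116,855.
End of year 9: book value $78,300.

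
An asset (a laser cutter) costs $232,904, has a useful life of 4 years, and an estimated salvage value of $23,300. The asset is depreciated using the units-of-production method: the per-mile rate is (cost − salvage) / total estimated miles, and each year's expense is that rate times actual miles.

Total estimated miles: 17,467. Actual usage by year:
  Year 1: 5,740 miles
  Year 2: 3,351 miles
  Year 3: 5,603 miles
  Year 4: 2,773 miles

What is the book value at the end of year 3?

$56,576

Depreciable base = $232,904 − $23,300 = $209,604.
Rate = $209,604 / 17,467 miles = $12 per mile.
Year 1: 5,740 × $12 = $68,880. Book value $164,024.
Year 2: 3,351 × $12 = $40,212. Book value $123,812.
Year 3: 5,603 × $12 = $67,236. Book value $56,576.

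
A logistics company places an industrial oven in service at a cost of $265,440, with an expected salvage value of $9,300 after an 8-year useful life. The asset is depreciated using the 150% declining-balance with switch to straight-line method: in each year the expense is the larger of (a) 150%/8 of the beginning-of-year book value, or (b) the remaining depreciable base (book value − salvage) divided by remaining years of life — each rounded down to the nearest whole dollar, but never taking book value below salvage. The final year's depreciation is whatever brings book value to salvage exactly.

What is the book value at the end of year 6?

Depreciable base = $265,440 − $9,300 = $256,140.
Year 1: DB = ⌊$265,440 × 150%/8⌋ = $49,770; SL = ⌊$256,140/8⌋ = $32,017 → take DB $49,770. Book value $215,670.
Year 2: DB = ⌊$215,670 × 150%/8⌋ = $40,438; SL = ⌊$206,370/7⌋ = $29,481 → take DB $40,438. Book value $175,232.
Year 3: DB = ⌊$175,232 × 150%/8⌋ = $32,856; SL = ⌊$165,932/6⌋ = $27,655 → take DB $32,856. Book value $142,376.
Year 4: DB = ⌊$142,376 × 150%/8⌋ = $26,695; SL = ⌊$133,076/5⌋ = $26,615 → take DB $26,695. Book value $115,681.
Year 5: DB = ⌊$115,681 × 150%/8⌋ = $21,690; SL = ⌊$106,381/4⌋ = $26,595 → take SL $26,595. Book value $89,086.
Year 6: DB = ⌊$89,086 × 150%/8⌋ = $16,703; SL = ⌊$79,786/3⌋ = $26,595 → take SL $26,595. Book value $62,491.

$62,491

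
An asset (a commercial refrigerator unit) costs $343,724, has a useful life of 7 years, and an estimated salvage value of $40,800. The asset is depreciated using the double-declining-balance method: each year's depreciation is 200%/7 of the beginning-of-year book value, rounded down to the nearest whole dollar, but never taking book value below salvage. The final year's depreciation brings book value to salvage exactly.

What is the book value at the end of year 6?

Depreciable base = $343,724 − $40,800 = $302,924.
Year 1: ⌊$343,724 × 200%/7⌋ = $98,206. Book value $245,518.
Year 2: ⌊$245,518 × 200%/7⌋ = $70,148. Book value $175,370.
Year 3: ⌊$175,370 × 200%/7⌋ = $50,105. Book value $125,265.
Year 4: ⌊$125,265 × 200%/7⌋ = $35,790. Book value $89,475.
Year 5: ⌊$89,475 × 200%/7⌋ = $25,564. Book value $63,911.
Year 6: ⌊$63,911 × 200%/7⌋ = $18,260. Book value $45,651.

$45,651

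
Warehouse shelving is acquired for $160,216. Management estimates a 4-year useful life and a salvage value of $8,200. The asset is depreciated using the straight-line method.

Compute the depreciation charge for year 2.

Depreciable base = $160,216 − $8,200 = $152,016.
Annual expense = $152,016 / 4 = $38,004.

$38,004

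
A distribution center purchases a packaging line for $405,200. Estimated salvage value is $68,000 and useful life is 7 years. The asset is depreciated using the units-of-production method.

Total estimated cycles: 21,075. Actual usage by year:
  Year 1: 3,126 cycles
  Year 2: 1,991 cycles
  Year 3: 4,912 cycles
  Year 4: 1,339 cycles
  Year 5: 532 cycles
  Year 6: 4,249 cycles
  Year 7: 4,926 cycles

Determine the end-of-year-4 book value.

$223,312

Depreciable base = $405,200 − $68,000 = $337,200.
Rate = $337,200 / 21,075 cycles = $16 per cycle.
Year 1: 3,126 × $16 = $50,016. Book value $355,184.
Year 2: 1,991 × $16 = $31,856. Book value $323,328.
Year 3: 4,912 × $16 = $78,592. Book value $244,736.
Year 4: 1,339 × $16 = $21,424. Book value $223,312.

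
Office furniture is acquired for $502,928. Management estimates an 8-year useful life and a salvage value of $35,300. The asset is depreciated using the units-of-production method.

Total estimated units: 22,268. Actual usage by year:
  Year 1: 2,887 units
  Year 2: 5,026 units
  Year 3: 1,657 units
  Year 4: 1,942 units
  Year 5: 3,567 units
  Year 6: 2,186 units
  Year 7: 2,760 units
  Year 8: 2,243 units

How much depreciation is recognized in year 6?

Depreciable base = $502,928 − $35,300 = $467,628.
Rate = $467,628 / 22,268 units = $21 per unit.
Year 1: 2,887 × $21 = $60,627. Book value $442,301.
Year 2: 5,026 × $21 = $105,546. Book value $336,755.
Year 3: 1,657 × $21 = $34,797. Book value $301,958.
Year 4: 1,942 × $21 = $40,782. Book value $261,176.
Year 5: 3,567 × $21 = $74,907. Book value $186,269.
Year 6: 2,186 × $21 = $45,906. Book value $140,363.

$45,906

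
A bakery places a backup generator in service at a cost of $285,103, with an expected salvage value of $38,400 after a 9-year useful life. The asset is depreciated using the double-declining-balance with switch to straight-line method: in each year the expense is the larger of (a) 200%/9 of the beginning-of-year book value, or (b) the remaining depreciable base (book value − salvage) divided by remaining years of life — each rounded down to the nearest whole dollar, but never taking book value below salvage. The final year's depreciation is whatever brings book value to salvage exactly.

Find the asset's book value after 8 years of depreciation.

Depreciable base = $285,103 − $38,400 = $246,703.
Year 1: DB = ⌊$285,103 × 200%/9⌋ = $63,356; SL = ⌊$246,703/9⌋ = $27,411 → take DB $63,356. Book value $221,747.
Year 2: DB = ⌊$221,747 × 200%/9⌋ = $49,277; SL = ⌊$183,347/8⌋ = $22,918 → take DB $49,277. Book value $172,470.
Year 3: DB = ⌊$172,470 × 200%/9⌋ = $38,326; SL = ⌊$134,070/7⌋ = $19,152 → take DB $38,326. Book value $134,144.
Year 4: DB = ⌊$134,144 × 200%/9⌋ = $29,809; SL = ⌊$95,744/6⌋ = $15,957 → take DB $29,809. Book value $104,335.
Year 5: DB = ⌊$104,335 × 200%/9⌋ = $23,185; SL = ⌊$65,935/5⌋ = $13,187 → take DB $23,185. Book value $81,150.
Year 6: DB = ⌊$81,150 × 200%/9⌋ = $18,033; SL = ⌊$42,750/4⌋ = $10,687 → take DB $18,033. Book value $63,117.
Year 7: DB = ⌊$63,117 × 200%/9⌋ = $14,026; SL = ⌊$24,717/3⌋ = $8,239 → take DB $14,026. Book value $49,091.
Year 8: DB = ⌊$49,091 × 200%/9⌋ = $10,909; SL = ⌊$10,691/2⌋ = $5,345 → take DB $10,909, capped at $10,691. Book value $38,400.

$38,400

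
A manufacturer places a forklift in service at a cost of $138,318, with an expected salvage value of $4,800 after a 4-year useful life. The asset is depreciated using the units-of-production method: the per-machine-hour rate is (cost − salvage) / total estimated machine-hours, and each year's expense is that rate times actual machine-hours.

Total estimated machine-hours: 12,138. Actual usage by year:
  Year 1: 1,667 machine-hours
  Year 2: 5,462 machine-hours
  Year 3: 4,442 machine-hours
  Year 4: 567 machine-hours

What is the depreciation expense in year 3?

Depreciable base = $138,318 − $4,800 = $133,518.
Rate = $133,518 / 12,138 machine-hours = $11 per machine-hour.
Year 1: 1,667 × $11 = $18,337. Book value $119,981.
Year 2: 5,462 × $11 = $60,082. Book value $59,899.
Year 3: 4,442 × $11 = $48,862. Book value $11,037.

$48,862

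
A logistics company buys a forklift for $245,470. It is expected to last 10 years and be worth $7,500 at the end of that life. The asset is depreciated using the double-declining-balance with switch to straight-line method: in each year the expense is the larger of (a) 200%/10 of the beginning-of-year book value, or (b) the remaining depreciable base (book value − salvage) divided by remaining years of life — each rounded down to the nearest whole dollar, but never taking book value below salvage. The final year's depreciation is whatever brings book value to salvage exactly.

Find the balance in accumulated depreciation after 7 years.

$195,333

Depreciable base = $245,470 − $7,500 = $237,970.
Year 1: DB = ⌊$245,470 × 200%/10⌋ = $49,094; SL = ⌊$237,970/10⌋ = $23,797 → take DB $49,094. Book value $196,376.
Year 2: DB = ⌊$196,376 × 200%/10⌋ = $39,275; SL = ⌊$188,876/9⌋ = $20,986 → take DB $39,275. Book value $157,101.
Year 3: DB = ⌊$157,101 × 200%/10⌋ = $31,420; SL = ⌊$149,601/8⌋ = $18,700 → take DB $31,420. Book value $125,681.
Year 4: DB = ⌊$125,681 × 200%/10⌋ = $25,136; SL = ⌊$118,181/7⌋ = $16,883 → take DB $25,136. Book value $100,545.
Year 5: DB = ⌊$100,545 × 200%/10⌋ = $20,109; SL = ⌊$93,045/6⌋ = $15,507 → take DB $20,109. Book value $80,436.
Year 6: DB = ⌊$80,436 × 200%/10⌋ = $16,087; SL = ⌊$72,936/5⌋ = $14,587 → take DB $16,087. Book value $64,349.
Year 7: DB = ⌊$64,349 × 200%/10⌋ = $12,869; SL = ⌊$56,849/4⌋ = $14,212 → take SL $14,212. Book value $50,137.
Accumulated through year 7 = $245,470 − $50,137 = $195,333.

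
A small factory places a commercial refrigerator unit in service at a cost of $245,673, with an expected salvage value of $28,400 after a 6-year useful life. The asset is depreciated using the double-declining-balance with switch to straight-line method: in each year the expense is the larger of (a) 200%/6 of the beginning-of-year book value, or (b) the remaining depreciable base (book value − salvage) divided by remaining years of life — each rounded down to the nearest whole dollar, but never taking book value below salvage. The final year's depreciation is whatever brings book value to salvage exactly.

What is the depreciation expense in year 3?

$36,396

Depreciable base = $245,673 − $28,400 = $217,273.
Year 1: DB = ⌊$245,673 × 200%/6⌋ = $81,891; SL = ⌊$217,273/6⌋ = $36,212 → take DB $81,891. Book value $163,782.
Year 2: DB = ⌊$163,782 × 200%/6⌋ = $54,594; SL = ⌊$135,382/5⌋ = $27,076 → take DB $54,594. Book value $109,188.
Year 3: DB = ⌊$109,188 × 200%/6⌋ = $36,396; SL = ⌊$80,788/4⌋ = $20,197 → take DB $36,396. Book value $72,792.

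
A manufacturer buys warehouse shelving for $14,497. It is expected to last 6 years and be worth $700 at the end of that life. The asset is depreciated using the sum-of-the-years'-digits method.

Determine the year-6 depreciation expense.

$657

Depreciable base = $14,497 − $700 = $13,797.
Sum of the years' digits = 6+5+4+3+2+1 = 21.
Year 1: $13,797 × 6/21 = $3,942. Book value $10,555.
Year 2: $13,797 × 5/21 = $3,285. Book value $7,270.
Year 3: $13,797 × 4/21 = $2,628. Book value $4,642.
Year 4: $13,797 × 3/21 = $1,971. Book value $2,671.
Year 5: $13,797 × 2/21 = $1,314. Book value $1,357.
Year 6: $13,797 × 1/21 = $657. Book value $700.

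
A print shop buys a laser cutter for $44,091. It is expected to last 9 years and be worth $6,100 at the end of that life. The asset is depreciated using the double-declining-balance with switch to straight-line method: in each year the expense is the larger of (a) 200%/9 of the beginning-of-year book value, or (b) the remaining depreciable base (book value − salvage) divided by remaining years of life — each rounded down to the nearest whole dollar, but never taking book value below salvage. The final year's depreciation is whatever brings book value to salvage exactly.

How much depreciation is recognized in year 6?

Depreciable base = $44,091 − $6,100 = $37,991.
Year 1: DB = ⌊$44,091 × 200%/9⌋ = $9,798; SL = ⌊$37,991/9⌋ = $4,221 → take DB $9,798. Book value $34,293.
Year 2: DB = ⌊$34,293 × 200%/9⌋ = $7,620; SL = ⌊$28,193/8⌋ = $3,524 → take DB $7,620. Book value $26,673.
Year 3: DB = ⌊$26,673 × 200%/9⌋ = $5,927; SL = ⌊$20,573/7⌋ = $2,939 → take DB $5,927. Book value $20,746.
Year 4: DB = ⌊$20,746 × 200%/9⌋ = $4,610; SL = ⌊$14,646/6⌋ = $2,441 → take DB $4,610. Book value $16,136.
Year 5: DB = ⌊$16,136 × 200%/9⌋ = $3,585; SL = ⌊$10,036/5⌋ = $2,007 → take DB $3,585. Book value $12,551.
Year 6: DB = ⌊$12,551 × 200%/9⌋ = $2,789; SL = ⌊$6,451/4⌋ = $1,612 → take DB $2,789. Book value $9,762.

$2,789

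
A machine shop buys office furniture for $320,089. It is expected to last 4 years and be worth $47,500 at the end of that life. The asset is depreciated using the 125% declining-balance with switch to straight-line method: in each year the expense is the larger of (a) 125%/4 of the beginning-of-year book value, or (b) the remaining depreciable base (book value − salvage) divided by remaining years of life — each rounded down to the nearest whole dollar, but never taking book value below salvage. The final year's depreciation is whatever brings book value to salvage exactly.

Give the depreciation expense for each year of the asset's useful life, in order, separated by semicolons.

Depreciable base = $320,089 − $47,500 = $272,589.
Year 1: DB = ⌊$320,089 × 125%/4⌋ = $100,027; SL = ⌊$272,589/4⌋ = $68,147 → take DB $100,027. Book value $220,062.
Year 2: DB = ⌊$220,062 × 125%/4⌋ = $68,769; SL = ⌊$172,562/3⌋ = $57,520 → take DB $68,769. Book value $151,293.
Year 3: DB = ⌊$151,293 × 125%/4⌋ = $47,279; SL = ⌊$103,793/2⌋ = $51,896 → take SL $51,896. Book value $99,397.
Year 4 (final): $99,397 − $47,500 = $51,897. Book value $47,500.

$100,027; $68,769; $51,896; $51,897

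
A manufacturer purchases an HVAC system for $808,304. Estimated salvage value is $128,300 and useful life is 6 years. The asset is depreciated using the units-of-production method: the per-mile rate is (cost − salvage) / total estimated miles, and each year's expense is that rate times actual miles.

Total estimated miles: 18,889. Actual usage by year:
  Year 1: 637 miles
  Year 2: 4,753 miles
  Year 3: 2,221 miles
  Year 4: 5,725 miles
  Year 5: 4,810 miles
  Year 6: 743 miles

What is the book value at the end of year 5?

Depreciable base = $808,304 − $128,300 = $680,004.
Rate = $680,004 / 18,889 miles = $36 per mile.
Year 1: 637 × $36 = $22,932. Book value $785,372.
Year 2: 4,753 × $36 = $171,108. Book value $614,264.
Year 3: 2,221 × $36 = $79,956. Book value $534,308.
Year 4: 5,725 × $36 = $206,100. Book value $328,208.
Year 5: 4,810 × $36 = $173,160. Book value $155,048.

$155,048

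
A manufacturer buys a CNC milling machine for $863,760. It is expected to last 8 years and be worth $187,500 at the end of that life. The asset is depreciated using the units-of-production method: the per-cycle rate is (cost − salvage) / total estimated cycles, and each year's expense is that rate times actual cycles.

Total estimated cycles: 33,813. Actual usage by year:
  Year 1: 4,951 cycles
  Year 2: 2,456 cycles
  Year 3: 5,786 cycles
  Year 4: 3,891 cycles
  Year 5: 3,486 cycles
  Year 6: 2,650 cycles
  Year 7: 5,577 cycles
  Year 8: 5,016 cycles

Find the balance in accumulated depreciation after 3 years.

Depreciable base = $863,760 − $187,500 = $676,260.
Rate = $676,260 / 33,813 cycles = $20 per cycle.
Year 1: 4,951 × $20 = $99,020. Book value $764,740.
Year 2: 2,456 × $20 = $49,120. Book value $715,620.
Year 3: 5,786 × $20 = $115,720. Book value $599,900.
Accumulated through year 3 = $863,760 − $599,900 = $263,860.

$263,860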